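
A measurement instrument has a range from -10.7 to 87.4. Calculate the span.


Span = upper range - lower range.
Span = 87.4 - (-10.7)
Span = 98.1

98.1


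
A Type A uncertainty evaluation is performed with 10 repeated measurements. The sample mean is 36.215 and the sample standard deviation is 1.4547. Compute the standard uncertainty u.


The standard uncertainty for Type A evaluation is u = s / sqrt(n).
u = 1.4547 / sqrt(10)
u = 1.4547 / 3.1623
u = 0.46

0.46


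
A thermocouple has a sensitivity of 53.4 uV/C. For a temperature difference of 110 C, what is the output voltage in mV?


The thermocouple output V = sensitivity * dT.
V = 53.4 uV/C * 110 C
V = 5874.0 uV
V = 5.874 mV

5.874 mV


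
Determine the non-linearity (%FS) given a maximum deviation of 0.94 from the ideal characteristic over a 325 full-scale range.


Linearity error = (max deviation / full scale) * 100%.
Linearity = (0.94 / 325) * 100
Linearity = 0.289 %FS

0.289 %FS


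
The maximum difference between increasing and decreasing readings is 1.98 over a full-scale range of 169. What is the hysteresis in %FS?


Hysteresis = (max difference / full scale) * 100%.
H = (1.98 / 169) * 100
H = 1.172 %FS

1.172 %FS


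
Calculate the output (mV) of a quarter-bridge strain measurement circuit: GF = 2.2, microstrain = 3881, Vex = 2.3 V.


Quarter bridge output: Vout = (GF * epsilon * Vex) / 4.
Vout = (2.2 * 3881e-6 * 2.3) / 4
Vout = 0.01963786 / 4 V
Vout = 0.00490947 V = 4.9095 mV

4.9095 mV


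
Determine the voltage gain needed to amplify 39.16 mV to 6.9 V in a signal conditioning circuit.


Gain = Vout / Vin (converting to same units).
G = 6.9 V / 39.16 mV
G = 6900.0 mV / 39.16 mV
G = 176.2

176.2


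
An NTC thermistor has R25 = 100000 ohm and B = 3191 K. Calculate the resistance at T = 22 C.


NTC thermistor equation: Rt = R25 * exp(B * (1/T - 1/T25)).
T in Kelvin: 295.15 K, T25 = 298.15 K
1/T - 1/T25 = 1/295.15 - 1/298.15 = 3.409e-05
B * (1/T - 1/T25) = 3191 * 3.409e-05 = 0.1088
Rt = 100000 * exp(0.1088) = 111492.3 ohm

111492.3 ohm


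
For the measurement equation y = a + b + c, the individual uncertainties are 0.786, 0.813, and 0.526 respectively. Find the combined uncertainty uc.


For a sum of independent quantities, uc = sqrt(u1^2 + u2^2 + u3^2).
uc = sqrt(0.786^2 + 0.813^2 + 0.526^2)
uc = sqrt(0.617796 + 0.660969 + 0.276676)
uc = 1.2472

1.2472


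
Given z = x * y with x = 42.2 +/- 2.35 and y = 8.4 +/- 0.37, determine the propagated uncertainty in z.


For a product z = x*y, the relative uncertainty is:
uz/z = sqrt((ux/x)^2 + (uy/y)^2)
Relative uncertainties: ux/x = 2.35/42.2 = 0.055687
uy/y = 0.37/8.4 = 0.044048
z = 42.2 * 8.4 = 354.5
uz = 354.5 * sqrt(0.055687^2 + 0.044048^2) = 25.169

25.169


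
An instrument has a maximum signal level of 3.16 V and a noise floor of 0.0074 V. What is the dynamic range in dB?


Dynamic range = 20 * log10(Vmax / Vnoise).
DR = 20 * log10(3.16 / 0.0074)
DR = 20 * log10(427.03)
DR = 52.61 dB

52.61 dB


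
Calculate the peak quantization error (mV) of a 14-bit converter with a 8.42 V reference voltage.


The maximum quantization error is +/- LSB/2.
LSB = Vref / 2^n = 8.42 / 16384 = 0.00051392 V
Max error = LSB / 2 = 0.00051392 / 2 = 0.00025696 V
Max error = 0.257 mV

0.257 mV


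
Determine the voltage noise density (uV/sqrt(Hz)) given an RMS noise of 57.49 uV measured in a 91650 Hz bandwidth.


Noise spectral density = Vrms / sqrt(BW).
NSD = 57.49 / sqrt(91650)
NSD = 57.49 / 302.7375
NSD = 0.1899 uV/sqrt(Hz)

0.1899 uV/sqrt(Hz)


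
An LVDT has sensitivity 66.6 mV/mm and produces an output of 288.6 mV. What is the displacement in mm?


Displacement = Vout / sensitivity.
d = 288.6 / 66.6
d = 4.333 mm

4.333 mm


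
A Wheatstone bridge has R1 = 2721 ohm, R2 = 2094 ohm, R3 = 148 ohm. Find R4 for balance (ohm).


At balance: R1*R4 = R2*R3, so R4 = R2*R3/R1.
R4 = 2094 * 148 / 2721
R4 = 309912 / 2721
R4 = 113.9 ohm

113.9 ohm


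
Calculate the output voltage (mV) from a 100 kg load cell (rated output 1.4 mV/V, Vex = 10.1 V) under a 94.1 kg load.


Vout = rated_output * Vex * (load / capacity).
Vout = 1.4 * 10.1 * (94.1 / 100)
Vout = 1.4 * 10.1 * 0.941
Vout = 13.306 mV

13.306 mV


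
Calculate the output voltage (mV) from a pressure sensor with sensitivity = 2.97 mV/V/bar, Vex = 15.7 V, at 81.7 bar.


Output = sensitivity * Vex * P.
Vout = 2.97 * 15.7 * 81.7
Vout = 46.629 * 81.7
Vout = 3809.59 mV

3809.59 mV


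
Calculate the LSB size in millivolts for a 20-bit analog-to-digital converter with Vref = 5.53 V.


The resolution (LSB) of an ADC is Vref / 2^n.
LSB = 5.53 / 2^20
LSB = 5.53 / 1048576
LSB = 5.27e-06 V = 0.00527382 mV

0.00527382 mV


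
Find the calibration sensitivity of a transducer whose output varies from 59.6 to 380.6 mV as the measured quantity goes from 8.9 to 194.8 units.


Sensitivity = (y2 - y1) / (x2 - x1).
S = (380.6 - 59.6) / (194.8 - 8.9)
S = 321.0 / 185.9
S = 1.7267 mV/unit

1.7267 mV/unit


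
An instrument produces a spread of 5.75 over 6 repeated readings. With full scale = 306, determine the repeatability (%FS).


Repeatability = (spread / full scale) * 100%.
R = (5.75 / 306) * 100
R = 1.879 %FS

1.879 %FS


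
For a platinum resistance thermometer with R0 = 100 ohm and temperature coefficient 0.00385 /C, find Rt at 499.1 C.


The RTD equation: Rt = R0 * (1 + alpha * T).
Rt = 100 * (1 + 0.00385 * 499.1)
Rt = 100 * (1 + 1.921535)
Rt = 100 * 2.921535
Rt = 292.154 ohm

292.154 ohm


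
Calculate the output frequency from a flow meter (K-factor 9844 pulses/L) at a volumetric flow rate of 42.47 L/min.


Frequency = K * Q / 60 (converting L/min to L/s).
f = 9844 * 42.47 / 60
f = 418074.68 / 60
f = 6967.91 Hz

6967.91 Hz


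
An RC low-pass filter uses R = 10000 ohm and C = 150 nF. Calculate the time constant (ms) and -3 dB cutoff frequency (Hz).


Time constant: tau = R * C.
tau = 10000 * 1.50e-07 = 0.0015 s
tau = 1.5 ms
Cutoff frequency: fc = 1 / (2*pi*R*C).
fc = 1 / (2*pi*0.0015) = 106.1 Hz

tau = 1.5 ms, fc = 106.1 Hz


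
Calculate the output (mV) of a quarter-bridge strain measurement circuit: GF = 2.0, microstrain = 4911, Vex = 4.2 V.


Quarter bridge output: Vout = (GF * epsilon * Vex) / 4.
Vout = (2.0 * 4911e-6 * 4.2) / 4
Vout = 0.0412524 / 4 V
Vout = 0.0103131 V = 10.3131 mV

10.3131 mV


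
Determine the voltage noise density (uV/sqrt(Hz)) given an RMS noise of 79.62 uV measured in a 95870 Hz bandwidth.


Noise spectral density = Vrms / sqrt(BW).
NSD = 79.62 / sqrt(95870)
NSD = 79.62 / 309.6288
NSD = 0.2571 uV/sqrt(Hz)

0.2571 uV/sqrt(Hz)


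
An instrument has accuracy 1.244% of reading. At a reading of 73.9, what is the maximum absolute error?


Absolute error = (accuracy% / 100) * reading.
Error = (1.244 / 100) * 73.9
Error = 0.01244 * 73.9
Error = 0.9193

0.9193


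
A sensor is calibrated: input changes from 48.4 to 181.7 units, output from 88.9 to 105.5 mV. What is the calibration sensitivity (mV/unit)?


Sensitivity = (y2 - y1) / (x2 - x1).
S = (105.5 - 88.9) / (181.7 - 48.4)
S = 16.6 / 133.3
S = 0.1245 mV/unit

0.1245 mV/unit


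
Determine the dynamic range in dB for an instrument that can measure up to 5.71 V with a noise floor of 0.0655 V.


Dynamic range = 20 * log10(Vmax / Vnoise).
DR = 20 * log10(5.71 / 0.0655)
DR = 20 * log10(87.18)
DR = 38.81 dB

38.81 dB


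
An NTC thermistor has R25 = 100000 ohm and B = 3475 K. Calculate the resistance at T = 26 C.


NTC thermistor equation: Rt = R25 * exp(B * (1/T - 1/T25)).
T in Kelvin: 299.15 K, T25 = 298.15 K
1/T - 1/T25 = 1/299.15 - 1/298.15 = -1.121e-05
B * (1/T - 1/T25) = 3475 * -1.121e-05 = -0.039
Rt = 100000 * exp(-0.039) = 96178.8 ohm

96178.8 ohm


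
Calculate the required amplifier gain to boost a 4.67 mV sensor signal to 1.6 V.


Gain = Vout / Vin (converting to same units).
G = 1.6 V / 4.67 mV
G = 1600.0 mV / 4.67 mV
G = 342.61

342.61


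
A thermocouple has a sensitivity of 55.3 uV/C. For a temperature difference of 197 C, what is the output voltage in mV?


The thermocouple output V = sensitivity * dT.
V = 55.3 uV/C * 197 C
V = 10894.1 uV
V = 10.894 mV

10.894 mV


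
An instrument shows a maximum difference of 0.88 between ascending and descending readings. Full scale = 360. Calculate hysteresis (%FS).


Hysteresis = (max difference / full scale) * 100%.
H = (0.88 / 360) * 100
H = 0.244 %FS

0.244 %FS


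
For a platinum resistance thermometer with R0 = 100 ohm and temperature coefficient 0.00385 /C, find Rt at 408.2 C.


The RTD equation: Rt = R0 * (1 + alpha * T).
Rt = 100 * (1 + 0.00385 * 408.2)
Rt = 100 * (1 + 1.57157)
Rt = 100 * 2.57157
Rt = 257.157 ohm

257.157 ohm


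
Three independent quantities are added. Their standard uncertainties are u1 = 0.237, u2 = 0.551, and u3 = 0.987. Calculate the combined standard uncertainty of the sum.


For a sum of independent quantities, uc = sqrt(u1^2 + u2^2 + u3^2).
uc = sqrt(0.237^2 + 0.551^2 + 0.987^2)
uc = sqrt(0.056169 + 0.303601 + 0.974169)
uc = 1.155

1.155


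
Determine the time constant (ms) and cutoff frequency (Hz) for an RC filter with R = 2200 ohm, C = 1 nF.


Time constant: tau = R * C.
tau = 2200 * 1.00e-09 = 2.2e-06 s
tau = 0.0022 ms
Cutoff frequency: fc = 1 / (2*pi*R*C).
fc = 1 / (2*pi*2.2e-06) = 72343.16 Hz

tau = 0.0022 ms, fc = 72343.16 Hz


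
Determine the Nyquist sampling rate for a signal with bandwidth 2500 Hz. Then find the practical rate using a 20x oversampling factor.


By Nyquist theorem, fs_min = 2 * fmax.
fs_min = 2 * 2500 = 5000 Hz
Practical rate = 20 * fs_min = 20 * 5000 = 100000 Hz

fs_min = 5000 Hz, fs_practical = 100000 Hz


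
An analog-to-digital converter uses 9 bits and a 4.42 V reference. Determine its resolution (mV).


The resolution (LSB) of an ADC is Vref / 2^n.
LSB = 4.42 / 2^9
LSB = 4.42 / 512
LSB = 0.00863281 V = 8.6328125 mV

8.6328125 mV


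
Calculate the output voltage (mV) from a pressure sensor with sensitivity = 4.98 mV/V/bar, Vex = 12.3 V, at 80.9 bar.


Output = sensitivity * Vex * P.
Vout = 4.98 * 12.3 * 80.9
Vout = 61.254 * 80.9
Vout = 4955.45 mV

4955.45 mV


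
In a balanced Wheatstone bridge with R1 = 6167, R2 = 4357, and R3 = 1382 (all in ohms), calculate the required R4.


At balance: R1*R4 = R2*R3, so R4 = R2*R3/R1.
R4 = 4357 * 1382 / 6167
R4 = 6021374 / 6167
R4 = 976.39 ohm

976.39 ohm


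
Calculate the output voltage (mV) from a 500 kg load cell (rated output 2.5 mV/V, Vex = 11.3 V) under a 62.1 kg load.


Vout = rated_output * Vex * (load / capacity).
Vout = 2.5 * 11.3 * (62.1 / 500)
Vout = 2.5 * 11.3 * 0.1242
Vout = 3.509 mV

3.509 mV


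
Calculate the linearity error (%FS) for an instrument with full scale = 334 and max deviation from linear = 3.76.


Linearity error = (max deviation / full scale) * 100%.
Linearity = (3.76 / 334) * 100
Linearity = 1.126 %FS

1.126 %FS


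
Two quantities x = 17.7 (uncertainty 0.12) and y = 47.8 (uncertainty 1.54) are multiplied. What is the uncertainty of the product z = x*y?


For a product z = x*y, the relative uncertainty is:
uz/z = sqrt((ux/x)^2 + (uy/y)^2)
Relative uncertainties: ux/x = 0.12/17.7 = 0.00678
uy/y = 1.54/47.8 = 0.032218
z = 17.7 * 47.8 = 846.1
uz = 846.1 * sqrt(0.00678^2 + 0.032218^2) = 27.855

27.855


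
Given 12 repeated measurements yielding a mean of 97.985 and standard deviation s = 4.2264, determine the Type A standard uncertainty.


The standard uncertainty for Type A evaluation is u = s / sqrt(n).
u = 4.2264 / sqrt(12)
u = 4.2264 / 3.4641
u = 1.2201

1.2201


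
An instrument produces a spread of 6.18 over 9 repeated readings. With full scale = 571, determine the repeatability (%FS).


Repeatability = (spread / full scale) * 100%.
R = (6.18 / 571) * 100
R = 1.082 %FS

1.082 %FS


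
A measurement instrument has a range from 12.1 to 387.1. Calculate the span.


Span = upper range - lower range.
Span = 387.1 - (12.1)
Span = 375.0

375.0


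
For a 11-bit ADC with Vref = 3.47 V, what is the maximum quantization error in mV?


The maximum quantization error is +/- LSB/2.
LSB = Vref / 2^n = 3.47 / 2048 = 0.00169434 V
Max error = LSB / 2 = 0.00169434 / 2 = 0.00084717 V
Max error = 0.8472 mV

0.8472 mV


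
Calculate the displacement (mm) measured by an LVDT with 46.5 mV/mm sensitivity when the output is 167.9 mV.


Displacement = Vout / sensitivity.
d = 167.9 / 46.5
d = 3.611 mm

3.611 mm


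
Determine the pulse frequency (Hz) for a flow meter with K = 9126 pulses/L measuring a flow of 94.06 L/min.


Frequency = K * Q / 60 (converting L/min to L/s).
f = 9126 * 94.06 / 60
f = 858391.56 / 60
f = 14306.53 Hz

14306.53 Hz


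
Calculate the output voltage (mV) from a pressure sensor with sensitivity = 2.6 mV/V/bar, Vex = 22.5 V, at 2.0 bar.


Output = sensitivity * Vex * P.
Vout = 2.6 * 22.5 * 2.0
Vout = 58.5 * 2.0
Vout = 117.0 mV

117.0 mV


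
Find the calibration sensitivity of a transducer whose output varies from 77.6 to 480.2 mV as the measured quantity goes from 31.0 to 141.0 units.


Sensitivity = (y2 - y1) / (x2 - x1).
S = (480.2 - 77.6) / (141.0 - 31.0)
S = 402.6 / 110.0
S = 3.66 mV/unit

3.66 mV/unit


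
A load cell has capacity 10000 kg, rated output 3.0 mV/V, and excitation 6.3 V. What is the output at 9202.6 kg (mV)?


Vout = rated_output * Vex * (load / capacity).
Vout = 3.0 * 6.3 * (9202.6 / 10000)
Vout = 3.0 * 6.3 * 0.92026
Vout = 17.393 mV

17.393 mV


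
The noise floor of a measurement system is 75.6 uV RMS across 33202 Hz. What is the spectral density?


Noise spectral density = Vrms / sqrt(BW).
NSD = 75.6 / sqrt(33202)
NSD = 75.6 / 182.2142
NSD = 0.4149 uV/sqrt(Hz)

0.4149 uV/sqrt(Hz)


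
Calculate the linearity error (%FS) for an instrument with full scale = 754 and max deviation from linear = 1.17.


Linearity error = (max deviation / full scale) * 100%.
Linearity = (1.17 / 754) * 100
Linearity = 0.155 %FS

0.155 %FS


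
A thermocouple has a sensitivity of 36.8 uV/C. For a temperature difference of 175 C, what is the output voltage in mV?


The thermocouple output V = sensitivity * dT.
V = 36.8 uV/C * 175 C
V = 6440.0 uV
V = 6.44 mV

6.44 mV


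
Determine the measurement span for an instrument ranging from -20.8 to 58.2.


Span = upper range - lower range.
Span = 58.2 - (-20.8)
Span = 79.0

79.0


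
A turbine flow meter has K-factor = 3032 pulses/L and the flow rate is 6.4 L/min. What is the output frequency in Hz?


Frequency = K * Q / 60 (converting L/min to L/s).
f = 3032 * 6.4 / 60
f = 19404.8 / 60
f = 323.41 Hz

323.41 Hz


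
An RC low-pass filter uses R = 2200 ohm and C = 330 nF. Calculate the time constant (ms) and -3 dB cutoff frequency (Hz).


Time constant: tau = R * C.
tau = 2200 * 3.30e-07 = 0.000726 s
tau = 0.726 ms
Cutoff frequency: fc = 1 / (2*pi*R*C).
fc = 1 / (2*pi*0.000726) = 219.22 Hz

tau = 0.726 ms, fc = 219.22 Hz


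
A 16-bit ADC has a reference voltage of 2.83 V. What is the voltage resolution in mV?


The resolution (LSB) of an ADC is Vref / 2^n.
LSB = 2.83 / 2^16
LSB = 2.83 / 65536
LSB = 4.318e-05 V = 0.04318237 mV

0.04318237 mV


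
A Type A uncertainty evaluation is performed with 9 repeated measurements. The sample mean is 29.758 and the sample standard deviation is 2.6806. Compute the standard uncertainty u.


The standard uncertainty for Type A evaluation is u = s / sqrt(n).
u = 2.6806 / sqrt(9)
u = 2.6806 / 3.0
u = 0.8935

0.8935


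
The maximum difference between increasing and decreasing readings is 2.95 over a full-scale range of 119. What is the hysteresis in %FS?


Hysteresis = (max difference / full scale) * 100%.
H = (2.95 / 119) * 100
H = 2.479 %FS

2.479 %FS


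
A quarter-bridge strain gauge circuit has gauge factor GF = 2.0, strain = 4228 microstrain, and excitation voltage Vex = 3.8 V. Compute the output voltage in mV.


Quarter bridge output: Vout = (GF * epsilon * Vex) / 4.
Vout = (2.0 * 4228e-6 * 3.8) / 4
Vout = 0.0321328 / 4 V
Vout = 0.0080332 V = 8.0332 mV

8.0332 mV


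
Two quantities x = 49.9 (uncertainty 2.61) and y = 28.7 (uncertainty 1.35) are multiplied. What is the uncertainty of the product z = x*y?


For a product z = x*y, the relative uncertainty is:
uz/z = sqrt((ux/x)^2 + (uy/y)^2)
Relative uncertainties: ux/x = 2.61/49.9 = 0.052305
uy/y = 1.35/28.7 = 0.047038
z = 49.9 * 28.7 = 1432.1
uz = 1432.1 * sqrt(0.052305^2 + 0.047038^2) = 100.743

100.743


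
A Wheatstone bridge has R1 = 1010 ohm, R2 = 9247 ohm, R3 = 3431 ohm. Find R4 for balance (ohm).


At balance: R1*R4 = R2*R3, so R4 = R2*R3/R1.
R4 = 9247 * 3431 / 1010
R4 = 31726457 / 1010
R4 = 31412.33 ohm

31412.33 ohm


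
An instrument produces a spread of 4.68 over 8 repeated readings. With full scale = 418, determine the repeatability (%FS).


Repeatability = (spread / full scale) * 100%.
R = (4.68 / 418) * 100
R = 1.12 %FS

1.12 %FS


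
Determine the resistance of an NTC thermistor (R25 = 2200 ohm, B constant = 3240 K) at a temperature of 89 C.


NTC thermistor equation: Rt = R25 * exp(B * (1/T - 1/T25)).
T in Kelvin: 362.15 K, T25 = 298.15 K
1/T - 1/T25 = 1/362.15 - 1/298.15 = -0.00059273
B * (1/T - 1/T25) = 3240 * -0.00059273 = -1.9204
Rt = 2200 * exp(-1.9204) = 322.4 ohm

322.4 ohm


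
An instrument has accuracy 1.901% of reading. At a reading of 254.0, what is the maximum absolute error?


Absolute error = (accuracy% / 100) * reading.
Error = (1.901 / 100) * 254.0
Error = 0.01901 * 254.0
Error = 4.8285

4.8285


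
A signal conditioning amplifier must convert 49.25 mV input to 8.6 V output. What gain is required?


Gain = Vout / Vin (converting to same units).
G = 8.6 V / 49.25 mV
G = 8600.0 mV / 49.25 mV
G = 174.62

174.62


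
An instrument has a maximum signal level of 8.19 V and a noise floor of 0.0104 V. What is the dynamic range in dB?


Dynamic range = 20 * log10(Vmax / Vnoise).
DR = 20 * log10(8.19 / 0.0104)
DR = 20 * log10(787.5)
DR = 57.93 dB

57.93 dB


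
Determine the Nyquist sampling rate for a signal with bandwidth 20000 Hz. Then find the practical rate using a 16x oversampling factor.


By Nyquist theorem, fs_min = 2 * fmax.
fs_min = 2 * 20000 = 40000 Hz
Practical rate = 16 * fs_min = 16 * 40000 = 640000 Hz

fs_min = 40000 Hz, fs_practical = 640000 Hz


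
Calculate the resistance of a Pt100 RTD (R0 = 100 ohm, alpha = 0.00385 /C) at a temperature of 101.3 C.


The RTD equation: Rt = R0 * (1 + alpha * T).
Rt = 100 * (1 + 0.00385 * 101.3)
Rt = 100 * (1 + 0.390005)
Rt = 100 * 1.390005
Rt = 139.0 ohm

139.0 ohm


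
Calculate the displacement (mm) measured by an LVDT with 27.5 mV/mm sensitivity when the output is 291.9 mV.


Displacement = Vout / sensitivity.
d = 291.9 / 27.5
d = 10.615 mm

10.615 mm


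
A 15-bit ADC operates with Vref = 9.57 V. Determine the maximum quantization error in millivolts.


The maximum quantization error is +/- LSB/2.
LSB = Vref / 2^n = 9.57 / 32768 = 0.00029205 V
Max error = LSB / 2 = 0.00029205 / 2 = 0.00014603 V
Max error = 0.146 mV

0.146 mV


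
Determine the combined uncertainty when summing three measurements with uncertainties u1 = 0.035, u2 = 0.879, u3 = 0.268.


For a sum of independent quantities, uc = sqrt(u1^2 + u2^2 + u3^2).
uc = sqrt(0.035^2 + 0.879^2 + 0.268^2)
uc = sqrt(0.001225 + 0.772641 + 0.071824)
uc = 0.9196

0.9196


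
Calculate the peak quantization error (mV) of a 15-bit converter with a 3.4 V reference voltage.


The maximum quantization error is +/- LSB/2.
LSB = Vref / 2^n = 3.4 / 32768 = 0.00010376 V
Max error = LSB / 2 = 0.00010376 / 2 = 5.188e-05 V
Max error = 0.0519 mV

0.0519 mV


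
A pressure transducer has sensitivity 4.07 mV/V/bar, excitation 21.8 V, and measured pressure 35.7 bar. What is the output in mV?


Output = sensitivity * Vex * P.
Vout = 4.07 * 21.8 * 35.7
Vout = 88.726 * 35.7
Vout = 3167.52 mV

3167.52 mV


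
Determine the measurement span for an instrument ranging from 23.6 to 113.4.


Span = upper range - lower range.
Span = 113.4 - (23.6)
Span = 89.8

89.8


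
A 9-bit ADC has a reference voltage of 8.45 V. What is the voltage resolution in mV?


The resolution (LSB) of an ADC is Vref / 2^n.
LSB = 8.45 / 2^9
LSB = 8.45 / 512
LSB = 0.01650391 V = 16.50390625 mV

16.50390625 mV


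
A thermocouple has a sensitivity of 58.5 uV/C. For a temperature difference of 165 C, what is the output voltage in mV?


The thermocouple output V = sensitivity * dT.
V = 58.5 uV/C * 165 C
V = 9652.5 uV
V = 9.652 mV

9.652 mV


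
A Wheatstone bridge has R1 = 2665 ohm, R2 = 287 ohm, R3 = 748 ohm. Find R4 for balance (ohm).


At balance: R1*R4 = R2*R3, so R4 = R2*R3/R1.
R4 = 287 * 748 / 2665
R4 = 214676 / 2665
R4 = 80.55 ohm

80.55 ohm


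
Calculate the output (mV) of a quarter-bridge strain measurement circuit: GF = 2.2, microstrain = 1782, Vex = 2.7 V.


Quarter bridge output: Vout = (GF * epsilon * Vex) / 4.
Vout = (2.2 * 1782e-6 * 2.7) / 4
Vout = 0.01058508 / 4 V
Vout = 0.00264627 V = 2.6463 mV

2.6463 mV


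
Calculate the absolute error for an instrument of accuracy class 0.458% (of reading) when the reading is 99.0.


Absolute error = (accuracy% / 100) * reading.
Error = (0.458 / 100) * 99.0
Error = 0.00458 * 99.0
Error = 0.4534

0.4534


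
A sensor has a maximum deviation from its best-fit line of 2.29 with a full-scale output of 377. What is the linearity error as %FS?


Linearity error = (max deviation / full scale) * 100%.
Linearity = (2.29 / 377) * 100
Linearity = 0.607 %FS

0.607 %FS


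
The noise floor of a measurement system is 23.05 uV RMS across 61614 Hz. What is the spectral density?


Noise spectral density = Vrms / sqrt(BW).
NSD = 23.05 / sqrt(61614)
NSD = 23.05 / 248.2217
NSD = 0.0929 uV/sqrt(Hz)

0.0929 uV/sqrt(Hz)


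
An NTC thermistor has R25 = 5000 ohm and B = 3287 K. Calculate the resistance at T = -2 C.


NTC thermistor equation: Rt = R25 * exp(B * (1/T - 1/T25)).
T in Kelvin: 271.15 K, T25 = 298.15 K
1/T - 1/T25 = 1/271.15 - 1/298.15 = 0.00033398
B * (1/T - 1/T25) = 3287 * 0.00033398 = 1.0978
Rt = 5000 * exp(1.0978) = 14987.7 ohm

14987.7 ohm


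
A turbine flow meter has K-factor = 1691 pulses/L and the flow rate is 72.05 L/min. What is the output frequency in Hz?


Frequency = K * Q / 60 (converting L/min to L/s).
f = 1691 * 72.05 / 60
f = 121836.55 / 60
f = 2030.61 Hz

2030.61 Hz


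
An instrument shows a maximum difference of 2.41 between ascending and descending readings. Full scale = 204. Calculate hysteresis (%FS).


Hysteresis = (max difference / full scale) * 100%.
H = (2.41 / 204) * 100
H = 1.181 %FS

1.181 %FS


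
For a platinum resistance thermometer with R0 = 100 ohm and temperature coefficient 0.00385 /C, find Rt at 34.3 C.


The RTD equation: Rt = R0 * (1 + alpha * T).
Rt = 100 * (1 + 0.00385 * 34.3)
Rt = 100 * (1 + 0.132055)
Rt = 100 * 1.132055
Rt = 113.206 ohm

113.206 ohm


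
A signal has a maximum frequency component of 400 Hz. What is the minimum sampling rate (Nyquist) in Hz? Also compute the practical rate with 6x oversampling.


By Nyquist theorem, fs_min = 2 * fmax.
fs_min = 2 * 400 = 800 Hz
Practical rate = 6 * fs_min = 6 * 800 = 4800 Hz

fs_min = 800 Hz, fs_practical = 4800 Hz


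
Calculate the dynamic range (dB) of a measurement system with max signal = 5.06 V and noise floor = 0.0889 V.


Dynamic range = 20 * log10(Vmax / Vnoise).
DR = 20 * log10(5.06 / 0.0889)
DR = 20 * log10(56.92)
DR = 35.1 dB

35.1 dB


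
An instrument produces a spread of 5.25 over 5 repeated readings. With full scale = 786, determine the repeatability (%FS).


Repeatability = (spread / full scale) * 100%.
R = (5.25 / 786) * 100
R = 0.668 %FS

0.668 %FS


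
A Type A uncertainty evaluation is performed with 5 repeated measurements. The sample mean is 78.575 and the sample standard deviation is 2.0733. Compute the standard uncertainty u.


The standard uncertainty for Type A evaluation is u = s / sqrt(n).
u = 2.0733 / sqrt(5)
u = 2.0733 / 2.2361
u = 0.9272

0.9272


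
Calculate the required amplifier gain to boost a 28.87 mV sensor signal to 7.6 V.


Gain = Vout / Vin (converting to same units).
G = 7.6 V / 28.87 mV
G = 7600.0 mV / 28.87 mV
G = 263.25

263.25


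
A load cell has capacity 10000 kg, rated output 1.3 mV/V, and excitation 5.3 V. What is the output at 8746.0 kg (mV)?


Vout = rated_output * Vex * (load / capacity).
Vout = 1.3 * 5.3 * (8746.0 / 10000)
Vout = 1.3 * 5.3 * 0.8746
Vout = 6.026 mV

6.026 mV


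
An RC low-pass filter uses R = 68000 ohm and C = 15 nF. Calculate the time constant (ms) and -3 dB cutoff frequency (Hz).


Time constant: tau = R * C.
tau = 68000 * 1.50e-08 = 0.00102 s
tau = 1.02 ms
Cutoff frequency: fc = 1 / (2*pi*R*C).
fc = 1 / (2*pi*0.00102) = 156.03 Hz

tau = 1.02 ms, fc = 156.03 Hz


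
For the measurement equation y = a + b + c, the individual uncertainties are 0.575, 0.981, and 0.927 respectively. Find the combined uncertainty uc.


For a sum of independent quantities, uc = sqrt(u1^2 + u2^2 + u3^2).
uc = sqrt(0.575^2 + 0.981^2 + 0.927^2)
uc = sqrt(0.330625 + 0.962361 + 0.859329)
uc = 1.4671

1.4671


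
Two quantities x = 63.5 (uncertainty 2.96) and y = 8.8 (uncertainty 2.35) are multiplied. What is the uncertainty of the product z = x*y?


For a product z = x*y, the relative uncertainty is:
uz/z = sqrt((ux/x)^2 + (uy/y)^2)
Relative uncertainties: ux/x = 2.96/63.5 = 0.046614
uy/y = 2.35/8.8 = 0.267045
z = 63.5 * 8.8 = 558.8
uz = 558.8 * sqrt(0.046614^2 + 0.267045^2) = 151.481

151.481


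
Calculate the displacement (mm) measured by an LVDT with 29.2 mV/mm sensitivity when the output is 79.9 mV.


Displacement = Vout / sensitivity.
d = 79.9 / 29.2
d = 2.736 mm

2.736 mm


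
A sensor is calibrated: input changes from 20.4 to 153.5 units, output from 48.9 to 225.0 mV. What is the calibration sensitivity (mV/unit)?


Sensitivity = (y2 - y1) / (x2 - x1).
S = (225.0 - 48.9) / (153.5 - 20.4)
S = 176.1 / 133.1
S = 1.3231 mV/unit

1.3231 mV/unit


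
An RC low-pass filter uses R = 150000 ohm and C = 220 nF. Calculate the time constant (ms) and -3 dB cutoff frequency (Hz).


Time constant: tau = R * C.
tau = 150000 * 2.20e-07 = 0.033 s
tau = 33.0 ms
Cutoff frequency: fc = 1 / (2*pi*R*C).
fc = 1 / (2*pi*0.033) = 4.82 Hz

tau = 33.0 ms, fc = 4.82 Hz


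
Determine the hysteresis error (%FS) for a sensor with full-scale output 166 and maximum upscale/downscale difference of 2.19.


Hysteresis = (max difference / full scale) * 100%.
H = (2.19 / 166) * 100
H = 1.319 %FS

1.319 %FS


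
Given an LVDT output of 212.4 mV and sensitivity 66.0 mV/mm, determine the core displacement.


Displacement = Vout / sensitivity.
d = 212.4 / 66.0
d = 3.218 mm

3.218 mm


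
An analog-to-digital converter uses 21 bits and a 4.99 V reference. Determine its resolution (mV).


The resolution (LSB) of an ADC is Vref / 2^n.
LSB = 4.99 / 2^21
LSB = 4.99 / 2097152
LSB = 2.38e-06 V = 0.00237942 mV

0.00237942 mV


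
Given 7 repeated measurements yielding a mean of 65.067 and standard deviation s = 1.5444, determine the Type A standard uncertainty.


The standard uncertainty for Type A evaluation is u = s / sqrt(n).
u = 1.5444 / sqrt(7)
u = 1.5444 / 2.6458
u = 0.5837

0.5837


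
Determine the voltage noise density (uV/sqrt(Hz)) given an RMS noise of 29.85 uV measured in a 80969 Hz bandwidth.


Noise spectral density = Vrms / sqrt(BW).
NSD = 29.85 / sqrt(80969)
NSD = 29.85 / 284.5505
NSD = 0.1049 uV/sqrt(Hz)

0.1049 uV/sqrt(Hz)


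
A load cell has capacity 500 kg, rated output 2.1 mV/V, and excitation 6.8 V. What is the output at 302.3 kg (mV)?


Vout = rated_output * Vex * (load / capacity).
Vout = 2.1 * 6.8 * (302.3 / 500)
Vout = 2.1 * 6.8 * 0.6046
Vout = 8.634 mV

8.634 mV


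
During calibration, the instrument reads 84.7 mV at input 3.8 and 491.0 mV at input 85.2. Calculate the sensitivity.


Sensitivity = (y2 - y1) / (x2 - x1).
S = (491.0 - 84.7) / (85.2 - 3.8)
S = 406.3 / 81.4
S = 4.9914 mV/unit

4.9914 mV/unit


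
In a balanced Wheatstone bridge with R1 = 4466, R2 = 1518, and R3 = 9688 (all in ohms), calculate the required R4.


At balance: R1*R4 = R2*R3, so R4 = R2*R3/R1.
R4 = 1518 * 9688 / 4466
R4 = 14706384 / 4466
R4 = 3292.97 ohm

3292.97 ohm


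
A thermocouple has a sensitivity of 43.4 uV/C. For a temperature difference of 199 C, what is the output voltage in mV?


The thermocouple output V = sensitivity * dT.
V = 43.4 uV/C * 199 C
V = 8636.6 uV
V = 8.637 mV

8.637 mV


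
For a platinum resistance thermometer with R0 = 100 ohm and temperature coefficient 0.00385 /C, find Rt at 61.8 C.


The RTD equation: Rt = R0 * (1 + alpha * T).
Rt = 100 * (1 + 0.00385 * 61.8)
Rt = 100 * (1 + 0.23793)
Rt = 100 * 1.23793
Rt = 123.793 ohm

123.793 ohm


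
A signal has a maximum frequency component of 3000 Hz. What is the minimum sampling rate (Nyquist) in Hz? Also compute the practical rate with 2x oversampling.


By Nyquist theorem, fs_min = 2 * fmax.
fs_min = 2 * 3000 = 6000 Hz
Practical rate = 2 * fs_min = 2 * 6000 = 12000 Hz

fs_min = 6000 Hz, fs_practical = 12000 Hz


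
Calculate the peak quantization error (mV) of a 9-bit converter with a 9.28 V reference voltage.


The maximum quantization error is +/- LSB/2.
LSB = Vref / 2^n = 9.28 / 512 = 0.018125 V
Max error = LSB / 2 = 0.018125 / 2 = 0.0090625 V
Max error = 9.0625 mV

9.0625 mV


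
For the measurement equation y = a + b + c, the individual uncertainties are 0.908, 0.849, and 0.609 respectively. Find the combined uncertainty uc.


For a sum of independent quantities, uc = sqrt(u1^2 + u2^2 + u3^2).
uc = sqrt(0.908^2 + 0.849^2 + 0.609^2)
uc = sqrt(0.824464 + 0.720801 + 0.370881)
uc = 1.3842

1.3842


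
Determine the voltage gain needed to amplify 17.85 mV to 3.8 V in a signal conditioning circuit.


Gain = Vout / Vin (converting to same units).
G = 3.8 V / 17.85 mV
G = 3800.0 mV / 17.85 mV
G = 212.89

212.89


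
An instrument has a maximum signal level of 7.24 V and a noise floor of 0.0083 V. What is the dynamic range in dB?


Dynamic range = 20 * log10(Vmax / Vnoise).
DR = 20 * log10(7.24 / 0.0083)
DR = 20 * log10(872.29)
DR = 58.81 dB

58.81 dB


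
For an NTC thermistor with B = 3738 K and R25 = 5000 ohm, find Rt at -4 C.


NTC thermistor equation: Rt = R25 * exp(B * (1/T - 1/T25)).
T in Kelvin: 269.15 K, T25 = 298.15 K
1/T - 1/T25 = 1/269.15 - 1/298.15 = 0.00036138
B * (1/T - 1/T25) = 3738 * 0.00036138 = 1.3509
Rt = 5000 * exp(1.3509) = 19303.6 ohm

19303.6 ohm


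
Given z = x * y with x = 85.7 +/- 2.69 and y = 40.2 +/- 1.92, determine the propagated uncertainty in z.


For a product z = x*y, the relative uncertainty is:
uz/z = sqrt((ux/x)^2 + (uy/y)^2)
Relative uncertainties: ux/x = 2.69/85.7 = 0.031389
uy/y = 1.92/40.2 = 0.047761
z = 85.7 * 40.2 = 3445.1
uz = 3445.1 * sqrt(0.031389^2 + 0.047761^2) = 196.897

196.897


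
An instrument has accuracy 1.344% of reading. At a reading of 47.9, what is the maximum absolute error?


Absolute error = (accuracy% / 100) * reading.
Error = (1.344 / 100) * 47.9
Error = 0.01344 * 47.9
Error = 0.6438

0.6438


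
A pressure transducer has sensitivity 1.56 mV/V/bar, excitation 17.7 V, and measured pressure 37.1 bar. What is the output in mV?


Output = sensitivity * Vex * P.
Vout = 1.56 * 17.7 * 37.1
Vout = 27.612 * 37.1
Vout = 1024.41 mV

1024.41 mV


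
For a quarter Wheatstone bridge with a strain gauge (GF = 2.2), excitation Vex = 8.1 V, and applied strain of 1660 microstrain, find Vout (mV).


Quarter bridge output: Vout = (GF * epsilon * Vex) / 4.
Vout = (2.2 * 1660e-6 * 8.1) / 4
Vout = 0.0295812 / 4 V
Vout = 0.0073953 V = 7.3953 mV

7.3953 mV


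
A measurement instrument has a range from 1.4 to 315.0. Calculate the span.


Span = upper range - lower range.
Span = 315.0 - (1.4)
Span = 313.6

313.6


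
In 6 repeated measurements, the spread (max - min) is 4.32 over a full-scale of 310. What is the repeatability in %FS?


Repeatability = (spread / full scale) * 100%.
R = (4.32 / 310) * 100
R = 1.394 %FS

1.394 %FS


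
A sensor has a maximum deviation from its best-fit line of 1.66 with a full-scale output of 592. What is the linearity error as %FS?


Linearity error = (max deviation / full scale) * 100%.
Linearity = (1.66 / 592) * 100
Linearity = 0.28 %FS

0.28 %FS


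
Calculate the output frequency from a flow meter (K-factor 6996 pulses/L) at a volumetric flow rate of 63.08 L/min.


Frequency = K * Q / 60 (converting L/min to L/s).
f = 6996 * 63.08 / 60
f = 441307.68 / 60
f = 7355.13 Hz

7355.13 Hz


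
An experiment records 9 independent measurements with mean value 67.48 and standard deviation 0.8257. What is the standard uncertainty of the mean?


The standard uncertainty for Type A evaluation is u = s / sqrt(n).
u = 0.8257 / sqrt(9)
u = 0.8257 / 3.0
u = 0.2752

0.2752


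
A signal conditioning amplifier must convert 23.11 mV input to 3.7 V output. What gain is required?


Gain = Vout / Vin (converting to same units).
G = 3.7 V / 23.11 mV
G = 3700.0 mV / 23.11 mV
G = 160.1

160.1


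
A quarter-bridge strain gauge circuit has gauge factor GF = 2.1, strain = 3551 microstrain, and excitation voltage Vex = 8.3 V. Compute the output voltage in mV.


Quarter bridge output: Vout = (GF * epsilon * Vex) / 4.
Vout = (2.1 * 3551e-6 * 8.3) / 4
Vout = 0.06189393 / 4 V
Vout = 0.01547348 V = 15.4735 mV

15.4735 mV


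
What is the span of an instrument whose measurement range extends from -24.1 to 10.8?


Span = upper range - lower range.
Span = 10.8 - (-24.1)
Span = 34.9

34.9


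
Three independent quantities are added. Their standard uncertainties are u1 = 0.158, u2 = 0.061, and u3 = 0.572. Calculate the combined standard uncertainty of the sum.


For a sum of independent quantities, uc = sqrt(u1^2 + u2^2 + u3^2).
uc = sqrt(0.158^2 + 0.061^2 + 0.572^2)
uc = sqrt(0.024964 + 0.003721 + 0.327184)
uc = 0.5965

0.5965


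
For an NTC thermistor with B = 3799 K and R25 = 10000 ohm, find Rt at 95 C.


NTC thermistor equation: Rt = R25 * exp(B * (1/T - 1/T25)).
T in Kelvin: 368.15 K, T25 = 298.15 K
1/T - 1/T25 = 1/368.15 - 1/298.15 = -0.00063773
B * (1/T - 1/T25) = 3799 * -0.00063773 = -2.4227
Rt = 10000 * exp(-2.4227) = 886.8 ohm

886.8 ohm


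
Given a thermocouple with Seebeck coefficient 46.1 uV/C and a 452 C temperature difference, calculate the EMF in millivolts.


The thermocouple output V = sensitivity * dT.
V = 46.1 uV/C * 452 C
V = 20837.2 uV
V = 20.837 mV

20.837 mV


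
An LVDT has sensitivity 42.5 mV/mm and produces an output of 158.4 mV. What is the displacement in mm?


Displacement = Vout / sensitivity.
d = 158.4 / 42.5
d = 3.727 mm

3.727 mm


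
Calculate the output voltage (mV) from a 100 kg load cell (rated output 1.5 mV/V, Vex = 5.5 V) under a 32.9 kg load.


Vout = rated_output * Vex * (load / capacity).
Vout = 1.5 * 5.5 * (32.9 / 100)
Vout = 1.5 * 5.5 * 0.329
Vout = 2.714 mV

2.714 mV


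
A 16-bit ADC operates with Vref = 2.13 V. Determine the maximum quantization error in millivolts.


The maximum quantization error is +/- LSB/2.
LSB = Vref / 2^n = 2.13 / 65536 = 3.25e-05 V
Max error = LSB / 2 = 3.25e-05 / 2 = 1.625e-05 V
Max error = 0.0163 mV

0.0163 mV


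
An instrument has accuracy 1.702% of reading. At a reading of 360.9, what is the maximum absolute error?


Absolute error = (accuracy% / 100) * reading.
Error = (1.702 / 100) * 360.9
Error = 0.01702 * 360.9
Error = 6.1425

6.1425


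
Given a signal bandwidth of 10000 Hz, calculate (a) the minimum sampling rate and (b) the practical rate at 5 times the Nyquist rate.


By Nyquist theorem, fs_min = 2 * fmax.
fs_min = 2 * 10000 = 20000 Hz
Practical rate = 5 * fs_min = 5 * 20000 = 100000 Hz

fs_min = 20000 Hz, fs_practical = 100000 Hz


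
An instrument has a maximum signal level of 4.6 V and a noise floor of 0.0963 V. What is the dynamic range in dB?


Dynamic range = 20 * log10(Vmax / Vnoise).
DR = 20 * log10(4.6 / 0.0963)
DR = 20 * log10(47.77)
DR = 33.58 dB

33.58 dB


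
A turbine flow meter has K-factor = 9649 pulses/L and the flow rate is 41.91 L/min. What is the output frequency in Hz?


Frequency = K * Q / 60 (converting L/min to L/s).
f = 9649 * 41.91 / 60
f = 404389.59 / 60
f = 6739.83 Hz

6739.83 Hz


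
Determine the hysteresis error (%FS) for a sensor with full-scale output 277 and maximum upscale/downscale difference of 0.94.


Hysteresis = (max difference / full scale) * 100%.
H = (0.94 / 277) * 100
H = 0.339 %FS

0.339 %FS


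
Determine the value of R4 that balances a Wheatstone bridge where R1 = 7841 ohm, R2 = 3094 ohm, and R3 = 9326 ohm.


At balance: R1*R4 = R2*R3, so R4 = R2*R3/R1.
R4 = 3094 * 9326 / 7841
R4 = 28854644 / 7841
R4 = 3679.97 ohm

3679.97 ohm


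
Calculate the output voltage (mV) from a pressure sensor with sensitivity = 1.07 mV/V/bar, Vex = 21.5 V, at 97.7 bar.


Output = sensitivity * Vex * P.
Vout = 1.07 * 21.5 * 97.7
Vout = 23.005 * 97.7
Vout = 2247.59 mV

2247.59 mV


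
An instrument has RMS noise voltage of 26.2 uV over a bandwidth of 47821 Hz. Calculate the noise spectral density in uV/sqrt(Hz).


Noise spectral density = Vrms / sqrt(BW).
NSD = 26.2 / sqrt(47821)
NSD = 26.2 / 218.6801
NSD = 0.1198 uV/sqrt(Hz)

0.1198 uV/sqrt(Hz)


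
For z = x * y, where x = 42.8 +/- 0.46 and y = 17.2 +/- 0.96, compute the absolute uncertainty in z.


For a product z = x*y, the relative uncertainty is:
uz/z = sqrt((ux/x)^2 + (uy/y)^2)
Relative uncertainties: ux/x = 0.46/42.8 = 0.010748
uy/y = 0.96/17.2 = 0.055814
z = 42.8 * 17.2 = 736.2
uz = 736.2 * sqrt(0.010748^2 + 0.055814^2) = 41.843

41.843


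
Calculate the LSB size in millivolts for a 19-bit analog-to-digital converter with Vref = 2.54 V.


The resolution (LSB) of an ADC is Vref / 2^n.
LSB = 2.54 / 2^19
LSB = 2.54 / 524288
LSB = 4.84e-06 V = 0.00484467 mV

0.00484467 mV


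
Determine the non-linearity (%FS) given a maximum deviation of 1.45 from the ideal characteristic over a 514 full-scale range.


Linearity error = (max deviation / full scale) * 100%.
Linearity = (1.45 / 514) * 100
Linearity = 0.282 %FS

0.282 %FS


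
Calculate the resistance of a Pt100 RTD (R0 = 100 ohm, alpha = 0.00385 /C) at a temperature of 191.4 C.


The RTD equation: Rt = R0 * (1 + alpha * T).
Rt = 100 * (1 + 0.00385 * 191.4)
Rt = 100 * (1 + 0.73689)
Rt = 100 * 1.73689
Rt = 173.689 ohm

173.689 ohm


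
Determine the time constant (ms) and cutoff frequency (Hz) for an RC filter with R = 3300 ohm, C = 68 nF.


Time constant: tau = R * C.
tau = 3300 * 6.80e-08 = 0.0002244 s
tau = 0.2244 ms
Cutoff frequency: fc = 1 / (2*pi*R*C).
fc = 1 / (2*pi*0.0002244) = 709.25 Hz

tau = 0.2244 ms, fc = 709.25 Hz


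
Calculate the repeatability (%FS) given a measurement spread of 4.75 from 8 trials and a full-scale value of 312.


Repeatability = (spread / full scale) * 100%.
R = (4.75 / 312) * 100
R = 1.522 %FS

1.522 %FS


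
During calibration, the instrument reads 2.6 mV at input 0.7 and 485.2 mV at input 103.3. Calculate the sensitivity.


Sensitivity = (y2 - y1) / (x2 - x1).
S = (485.2 - 2.6) / (103.3 - 0.7)
S = 482.6 / 102.6
S = 4.7037 mV/unit

4.7037 mV/unit


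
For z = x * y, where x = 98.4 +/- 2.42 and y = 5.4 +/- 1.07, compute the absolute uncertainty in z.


For a product z = x*y, the relative uncertainty is:
uz/z = sqrt((ux/x)^2 + (uy/y)^2)
Relative uncertainties: ux/x = 2.42/98.4 = 0.024593
uy/y = 1.07/5.4 = 0.198148
z = 98.4 * 5.4 = 531.4
uz = 531.4 * sqrt(0.024593^2 + 0.198148^2) = 106.096

106.096


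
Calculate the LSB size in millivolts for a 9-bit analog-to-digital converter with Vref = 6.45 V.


The resolution (LSB) of an ADC is Vref / 2^n.
LSB = 6.45 / 2^9
LSB = 6.45 / 512
LSB = 0.01259766 V = 12.59765625 mV

12.59765625 mV
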